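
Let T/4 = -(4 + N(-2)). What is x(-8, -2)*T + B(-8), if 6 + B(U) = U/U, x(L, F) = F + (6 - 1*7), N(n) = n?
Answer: 19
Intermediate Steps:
x(L, F) = -1 + F (x(L, F) = F + (6 - 7) = F - 1 = -1 + F)
B(U) = -5 (B(U) = -6 + U/U = -6 + 1 = -5)
T = -8 (T = 4*(-(4 - 2)) = 4*(-1*2) = 4*(-2) = -8)
x(-8, -2)*T + B(-8) = (-1 - 2)*(-8) - 5 = -3*(-8) - 5 = 24 - 5 = 19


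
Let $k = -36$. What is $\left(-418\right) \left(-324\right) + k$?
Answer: $135396$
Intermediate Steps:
$\left(-418\right) \left(-324\right) + k = \left(-418\right) \left(-324\right) - 36 = 135432 - 36 = 135396$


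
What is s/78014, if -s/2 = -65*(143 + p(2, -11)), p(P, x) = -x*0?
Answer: 9295/39007 ≈ 0.23829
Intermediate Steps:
p(P, x) = 0
s = 18590 (s = -(-130)*(143 + 0) = -(-130)*143 = -2*(-9295) = 18590)
s/78014 = 18590/78014 = 18590*(1/78014) = 9295/39007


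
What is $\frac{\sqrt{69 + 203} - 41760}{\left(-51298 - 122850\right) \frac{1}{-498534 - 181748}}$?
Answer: $- \frac{7102144080}{43537} + \frac{680282 \sqrt{17}}{43537} \approx -1.6306 \cdot 10^{5}$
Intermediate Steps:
$\frac{\sqrt{69 + 203} - 41760}{\left(-51298 - 122850\right) \frac{1}{-498534 - 181748}} = \frac{\sqrt{272} - 41760}{\left(-174148\right) \frac{1}{-680282}} = \frac{4 \sqrt{17} - 41760}{\left(-174148\right) \left(- \frac{1}{680282}\right)} = \frac{-41760 + 4 \sqrt{17}}{\frac{87074}{340141}} = \left(-41760 + 4 \sqrt{17}\right) \frac{340141}{87074} = - \frac{7102144080}{43537} + \frac{680282 \sqrt{17}}{43537}$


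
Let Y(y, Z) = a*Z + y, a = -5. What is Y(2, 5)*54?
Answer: -1242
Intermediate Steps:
Y(y, Z) = y - 5*Z (Y(y, Z) = -5*Z + y = y - 5*Z)
Y(2, 5)*54 = (2 - 5*5)*54 = (2 - 25)*54 = -23*54 = -1242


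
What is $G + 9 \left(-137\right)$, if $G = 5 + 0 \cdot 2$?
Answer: $-1228$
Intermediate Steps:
$G = 5$ ($G = 5 + 0 = 5$)
$G + 9 \left(-137\right) = 5 + 9 \left(-137\right) = 5 - 1233 = -1228$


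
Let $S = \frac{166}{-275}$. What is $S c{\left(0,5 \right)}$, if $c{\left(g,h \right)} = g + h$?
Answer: $- \frac{166}{55} \approx -3.0182$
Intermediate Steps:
$S = - \frac{166}{275}$ ($S = 166 \left(- \frac{1}{275}\right) = - \frac{166}{275} \approx -0.60364$)
$S c{\left(0,5 \right)} = - \frac{166 \left(0 + 5\right)}{275} = \left(- \frac{166}{275}\right) 5 = - \frac{166}{55}$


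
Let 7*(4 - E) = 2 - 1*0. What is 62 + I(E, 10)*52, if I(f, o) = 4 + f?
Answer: 3242/7 ≈ 463.14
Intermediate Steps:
E = 26/7 (E = 4 - (2 - 1*0)/7 = 4 - (2 + 0)/7 = 4 - ⅐*2 = 4 - 2/7 = 26/7 ≈ 3.7143)
62 + I(E, 10)*52 = 62 + (4 + 26/7)*52 = 62 + (54/7)*52 = 62 + 2808/7 = 3242/7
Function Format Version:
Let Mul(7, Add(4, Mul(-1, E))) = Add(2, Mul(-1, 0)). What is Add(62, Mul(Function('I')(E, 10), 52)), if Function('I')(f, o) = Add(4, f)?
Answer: Rational(3242, 7) ≈ 463.14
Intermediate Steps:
E = Rational(26, 7) (E = Add(4, Mul(Rational(-1, 7), Add(2, Mul(-1, 0)))) = Add(4, Mul(Rational(-1, 7), Add(2, 0))) = Add(4, Mul(Rational(-1, 7), 2)) = Add(4, Rational(-2, 7)) = Rational(26, 7) ≈ 3.7143)
Add(62, Mul(Function('I')(E, 10), 52)) = Add(62, Mul(Add(4, Rational(26, 7)), 52)) = Add(62, Mul(Rational(54, 7), 52)) = Add(62, Rational(2808, 7)) = Rational(3242, 7)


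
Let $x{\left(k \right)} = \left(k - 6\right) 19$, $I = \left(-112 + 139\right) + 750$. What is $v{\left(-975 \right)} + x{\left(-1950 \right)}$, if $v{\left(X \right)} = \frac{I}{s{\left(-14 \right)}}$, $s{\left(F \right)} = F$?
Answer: $- \frac{74439}{2} \approx -37220.0$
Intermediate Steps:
$I = 777$ ($I = 27 + 750 = 777$)
$v{\left(X \right)} = - \frac{111}{2}$ ($v{\left(X \right)} = \frac{777}{-14} = 777 \left(- \frac{1}{14}\right) = - \frac{111}{2}$)
$x{\left(k \right)} = -114 + 19 k$ ($x{\left(k \right)} = \left(-6 + k\right) 19 = -114 + 19 k$)
$v{\left(-975 \right)} + x{\left(-1950 \right)} = - \frac{111}{2} + \left(-114 + 19 \left(-1950\right)\right) = - \frac{111}{2} - 37164 = - \frac{74439}{2}$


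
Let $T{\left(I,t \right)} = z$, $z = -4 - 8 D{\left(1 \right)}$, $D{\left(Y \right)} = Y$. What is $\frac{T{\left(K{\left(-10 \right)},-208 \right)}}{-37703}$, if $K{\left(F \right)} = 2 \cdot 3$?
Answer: $\frac{12}{37703} \approx 0.00031828$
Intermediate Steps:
$K{\left(F \right)} = 6$
$z = -12$ ($z = -4 - 8 = -12$)
$T{\left(I,t \right)} = -12$
$\frac{T{\left(K{\left(-10 \right)},-208 \right)}}{-37703} = - \frac{12}{-37703} = \left(-12\right) \left(- \frac{1}{37703}\right) = \frac{12}{37703}$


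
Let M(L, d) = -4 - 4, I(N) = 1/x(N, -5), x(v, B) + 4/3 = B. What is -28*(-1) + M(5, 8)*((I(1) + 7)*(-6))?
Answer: 6772/19 ≈ 356.42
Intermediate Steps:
x(v, B) = -4/3 + B
I(N) = -3/19 (I(N) = 1/(-4/3 - 5) = 1/(-19/3) = 1*(-3/19) = -3/19)
M(L, d) = -8
-28*(-1) + M(5, 8)*((I(1) + 7)*(-6)) = -28*(-1) - 8*(-3/19 + 7)*(-6) = 28 - 1040*(-6)/19 = 28 - 8*(-780/19) = 28 + 6240/19 = 6772/19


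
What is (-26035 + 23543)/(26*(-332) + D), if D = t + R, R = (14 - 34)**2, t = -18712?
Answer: 623/6736 ≈ 0.092488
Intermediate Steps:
R = 400 (R = (-20)**2 = 400)
D = -18312 (D = -18712 + 400 = -18312)
(-26035 + 23543)/(26*(-332) + D) = (-26035 + 23543)/(26*(-332) - 18312) = -2492/(-8632 - 18312) = -2492/(-26944) = -2492*(-1/26944) = 623/6736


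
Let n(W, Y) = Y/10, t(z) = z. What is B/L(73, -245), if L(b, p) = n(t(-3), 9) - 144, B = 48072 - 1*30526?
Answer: -175460/1431 ≈ -122.61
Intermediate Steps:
n(W, Y) = Y/10 (n(W, Y) = Y*(⅒) = Y/10)
B = 17546 (B = 48072 - 30526 = 17546)
L(b, p) = -1431/10 (L(b, p) = (⅒)*9 - 144 = 9/10 - 144 = -1431/10)
B/L(73, -245) = 17546/(-1431/10) = 17546*(-10/1431) = -175460/1431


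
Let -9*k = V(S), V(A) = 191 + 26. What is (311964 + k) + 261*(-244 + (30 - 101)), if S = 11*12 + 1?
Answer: 2067524/9 ≈ 2.2973e+5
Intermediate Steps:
S = 133 (S = 132 + 1 = 133)
V(A) = 217
k = -217/9 (k = -⅑*217 = -217/9 ≈ -24.111)
(311964 + k) + 261*(-244 + (30 - 101)) = (311964 - 217/9) + 261*(-244 + (30 - 101)) = 2807459/9 + 261*(-244 - 71) = 2807459/9 + 261*(-315) = 2807459/9 - 82215 = 2067524/9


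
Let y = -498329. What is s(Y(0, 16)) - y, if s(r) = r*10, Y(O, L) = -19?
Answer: 498139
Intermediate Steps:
s(r) = 10*r
s(Y(0, 16)) - y = 10*(-19) - 1*(-498329) = -190 + 498329 = 498139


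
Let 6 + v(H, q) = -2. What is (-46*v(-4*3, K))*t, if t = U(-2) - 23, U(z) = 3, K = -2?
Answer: -7360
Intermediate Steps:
v(H, q) = -8 (v(H, q) = -6 - 2 = -8)
t = -20 (t = 3 - 23 = -20)
(-46*v(-4*3, K))*t = -46*(-8)*(-20) = 368*(-20) = -7360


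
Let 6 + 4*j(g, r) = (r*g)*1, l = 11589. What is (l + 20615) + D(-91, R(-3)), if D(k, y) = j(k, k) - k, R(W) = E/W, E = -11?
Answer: 137455/4 ≈ 34364.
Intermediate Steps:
j(g, r) = -3/2 + g*r/4 (j(g, r) = -3/2 + ((r*g)*1)/4 = -3/2 + ((g*r)*1)/4 = -3/2 + (g*r)/4 = -3/2 + g*r/4)
R(W) = -11/W
D(k, y) = -3/2 - k + k**2/4 (D(k, y) = (-3/2 + k*k/4) - k = (-3/2 + k**2/4) - k = -3/2 - k + k**2/4)
(l + 20615) + D(-91, R(-3)) = (11589 + 20615) + (-3/2 - 1*(-91) + (1/4)*(-91)**2) = 32204 + (-3/2 + 91 + (1/4)*8281) = 32204 + (-3/2 + 91 + 8281/4) = 32204 + 8639/4 = 137455/4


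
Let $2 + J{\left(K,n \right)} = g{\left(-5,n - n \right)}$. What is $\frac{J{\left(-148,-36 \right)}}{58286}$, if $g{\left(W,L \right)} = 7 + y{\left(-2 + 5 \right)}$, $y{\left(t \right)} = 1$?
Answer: $\frac{3}{29143} \approx 0.00010294$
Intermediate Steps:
$g{\left(W,L \right)} = 8$ ($g{\left(W,L \right)} = 7 + 1 = 8$)
$J{\left(K,n \right)} = 6$ ($J{\left(K,n \right)} = -2 + 8 = 6$)
$\frac{J{\left(-148,-36 \right)}}{58286} = \frac{6}{58286} = 6 \cdot \frac{1}{58286} = \frac{3}{29143}$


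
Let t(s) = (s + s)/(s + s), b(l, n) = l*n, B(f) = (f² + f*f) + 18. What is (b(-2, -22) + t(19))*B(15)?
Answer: 21060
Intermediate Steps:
B(f) = 18 + 2*f² (B(f) = (f² + f²) + 18 = 2*f² + 18 = 18 + 2*f²)
t(s) = 1 (t(s) = (2*s)/((2*s)) = (2*s)*(1/(2*s)) = 1)
(b(-2, -22) + t(19))*B(15) = (-2*(-22) + 1)*(18 + 2*15²) = (44 + 1)*(18 + 2*225) = 45*(18 + 450) = 45*468 = 21060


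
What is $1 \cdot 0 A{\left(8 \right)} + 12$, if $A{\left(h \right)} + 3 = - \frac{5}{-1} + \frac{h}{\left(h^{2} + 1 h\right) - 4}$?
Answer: $12$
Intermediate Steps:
$A{\left(h \right)} = 2 + \frac{h}{-4 + h + h^{2}}$ ($A{\left(h \right)} = -3 + \left(- \frac{5}{-1} + \frac{h}{\left(h^{2} + 1 h\right) - 4}\right) = -3 + \left(\left(-5\right) \left(-1\right) + \frac{h}{\left(h^{2} + h\right) - 4}\right) = -3 + \left(5 + \frac{h}{\left(h + h^{2}\right) - 4}\right) = -3 + \left(5 + \frac{h}{-4 + h + h^{2}}\right) = 2 + \frac{h}{-4 + h + h^{2}}$)
$1 \cdot 0 A{\left(8 \right)} + 12 = 1 \cdot 0 \frac{-8 + 2 \cdot 8^{2} + 3 \cdot 8}{-4 + 8 + 8^{2}} + 12 = 0 \frac{-8 + 2 \cdot 64 + 24}{-4 + 8 + 64} + 12 = 0 \frac{-8 + 128 + 24}{68} + 12 = 0 \cdot \frac{1}{68} \cdot 144 + 12 = 0 \cdot \frac{36}{17} + 12 = 0 + 12 = 12$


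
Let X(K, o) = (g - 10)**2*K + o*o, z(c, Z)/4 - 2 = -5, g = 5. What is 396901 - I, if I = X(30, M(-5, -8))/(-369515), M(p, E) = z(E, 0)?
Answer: 146660873909/369515 ≈ 3.9690e+5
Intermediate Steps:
z(c, Z) = -12 (z(c, Z) = 8 + 4*(-5) = 8 - 20 = -12)
M(p, E) = -12
X(K, o) = o**2 + 25*K (X(K, o) = (5 - 10)**2*K + o*o = (-5)**2*K + o**2 = 25*K + o**2 = o**2 + 25*K)
I = -894/369515 (I = ((-12)**2 + 25*30)/(-369515) = (144 + 750)*(-1/369515) = 894*(-1/369515) = -894/369515 ≈ -0.0024194)
396901 - I = 396901 - 1*(-894/369515) = 396901 + 894/369515 = 146660873909/369515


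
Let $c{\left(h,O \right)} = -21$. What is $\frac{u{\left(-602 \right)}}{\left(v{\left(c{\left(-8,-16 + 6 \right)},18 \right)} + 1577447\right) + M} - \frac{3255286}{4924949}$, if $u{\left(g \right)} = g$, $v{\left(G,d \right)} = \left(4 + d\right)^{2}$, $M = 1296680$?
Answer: $- \frac{9360645763044}{14157312569839} \approx -0.66119$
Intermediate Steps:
$\frac{u{\left(-602 \right)}}{\left(v{\left(c{\left(-8,-16 + 6 \right)},18 \right)} + 1577447\right) + M} - \frac{3255286}{4924949} = - \frac{602}{\left(\left(4 + 18\right)^{2} + 1577447\right) + 1296680} - \frac{3255286}{4924949} = - \frac{602}{\left(22^{2} + 1577447\right) + 1296680} - \frac{3255286}{4924949} = - \frac{602}{\left(484 + 1577447\right) + 1296680} - \frac{3255286}{4924949} = - \frac{602}{1577931 + 1296680} - \frac{3255286}{4924949} = - \frac{602}{2874611} - \frac{3255286}{4924949} = - \frac{9360645763044}{14157312569839}$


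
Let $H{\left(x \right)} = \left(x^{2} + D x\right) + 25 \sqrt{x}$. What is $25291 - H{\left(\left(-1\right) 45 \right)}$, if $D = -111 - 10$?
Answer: $17821 - 75 i \sqrt{5} \approx 17821.0 - 167.71 i$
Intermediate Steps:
$D = -121$ ($D = -111 - 10 = -121$)
$H{\left(x \right)} = x^{2} - 121 x + 25 \sqrt{x}$ ($H{\left(x \right)} = \left(x^{2} - 121 x\right) + 25 \sqrt{x} = x^{2} - 121 x + 25 \sqrt{x}$)
$25291 - H{\left(\left(-1\right) 45 \right)} = 25291 - \left(\left(\left(-1\right) 45\right)^{2} - 121 \left(\left(-1\right) 45\right) + 25 \sqrt{\left(-1\right) 45}\right) = 25291 - \left(\left(-45\right)^{2} - -5445 + 25 \sqrt{-45}\right) = 25291 - \left(2025 + 5445 + 25 \cdot 3 i \sqrt{5}\right) = 25291 - \left(2025 + 5445 + 75 i \sqrt{5}\right) = 25291 - \left(7470 + 75 i \sqrt{5}\right) = 17821 - 75 i \sqrt{5}$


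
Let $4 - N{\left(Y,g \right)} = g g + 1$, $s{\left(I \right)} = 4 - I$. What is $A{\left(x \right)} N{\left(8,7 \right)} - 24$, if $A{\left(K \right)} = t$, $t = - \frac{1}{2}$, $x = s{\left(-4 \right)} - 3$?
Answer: $-1$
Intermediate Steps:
$N{\left(Y,g \right)} = 3 - g^{2}$ ($N{\left(Y,g \right)} = 4 - \left(g g + 1\right) = 4 - \left(g^{2} + 1\right) = 4 - \left(1 + g^{2}\right) = 3 - g^{2}$)
$x = 5$ ($x = \left(4 - -4\right) - 3 = \left(4 + 4\right) - 3 = 8 - 3 = 5$)
$t = - \frac{1}{2}$ ($t = \left(-1\right) \frac{1}{2} = - \frac{1}{2} \approx -0.5$)
$A{\left(K \right)} = - \frac{1}{2}$
$A{\left(x \right)} N{\left(8,7 \right)} - 24 = - \frac{3 - 7^{2}}{2} - 24 = - \frac{3 - 49}{2} - 24 = \left(- \frac{1}{2}\right) \left(-46\right) - 24 = 23 - 24 = -1$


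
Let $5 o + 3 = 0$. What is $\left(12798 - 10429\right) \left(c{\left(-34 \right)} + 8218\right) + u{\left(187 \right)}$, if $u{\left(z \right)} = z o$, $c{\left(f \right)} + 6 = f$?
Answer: $\frac{96867849}{5} \approx 1.9374 \cdot 10^{7}$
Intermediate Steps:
$o = - \frac{3}{5}$ ($o = - \frac{3}{5} + \frac{1}{5} \cdot 0 = - \frac{3}{5} + 0 = - \frac{3}{5} \approx -0.6$)
$c{\left(f \right)} = -6 + f$
$u{\left(z \right)} = - \frac{3 z}{5}$ ($u{\left(z \right)} = z \left(- \frac{3}{5}\right) = - \frac{3 z}{5}$)
$\left(12798 - 10429\right) \left(c{\left(-34 \right)} + 8218\right) + u{\left(187 \right)} = \left(12798 - 10429\right) \left(\left(-6 - 34\right) + 8218\right) - \frac{561}{5} = 2369 \left(-40 + 8218\right) - \frac{561}{5} = 2369 \cdot 8178 - \frac{561}{5} = 19373682 - \frac{561}{5} = \frac{96867849}{5}$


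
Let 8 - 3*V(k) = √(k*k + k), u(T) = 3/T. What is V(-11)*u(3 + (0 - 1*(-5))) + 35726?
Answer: 35727 - √110/8 ≈ 35726.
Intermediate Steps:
V(k) = 8/3 - √(k + k²)/3 (V(k) = 8/3 - √(k*k + k)/3 = 8/3 - √(k² + k)/3 = 8/3 - √(k + k²)/3)
V(-11)*u(3 + (0 - 1*(-5))) + 35726 = (8/3 - √110/3)*(3/(3 + (0 - 1*(-5)))) + 35726 = (8/3 - √110/3)*(3/(3 + (0 + 5))) + 35726 = (8/3 - √110/3)*(3/(3 + 5)) + 35726 = (8/3 - √110/3)*(3/8) + 35726 = (1 - √110/8) + 35726 = 35727 - √110/8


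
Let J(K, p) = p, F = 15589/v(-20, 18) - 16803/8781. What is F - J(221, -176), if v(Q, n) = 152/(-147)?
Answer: -6630011689/444904 ≈ -14902.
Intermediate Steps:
v(Q, n) = -152/147 (v(Q, n) = 152*(-1/147) = -152/147)
F = -6708314793/444904 (F = 15589/(-152/147) - 16803/8781 = 15589*(-147/152) - 16803*1/8781 = -2291583/152 - 5601/2927 = -6708314793/444904 ≈ -15078.)
F - J(221, -176) = -6708314793/444904 - 1*(-176) = -6708314793/444904 + 176 = -6630011689/444904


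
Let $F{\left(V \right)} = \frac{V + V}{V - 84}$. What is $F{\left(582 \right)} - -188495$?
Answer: $\frac{15645279}{83} \approx 1.885 \cdot 10^{5}$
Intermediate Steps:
$F{\left(V \right)} = \frac{2 V}{-84 + V}$
$F{\left(582 \right)} - -188495 = 2 \cdot 582 \frac{1}{-84 + 582} - -188495 = 2 \cdot 582 \cdot \frac{1}{498} + 188495 = \frac{194}{83} + 188495 = \frac{15645279}{83}$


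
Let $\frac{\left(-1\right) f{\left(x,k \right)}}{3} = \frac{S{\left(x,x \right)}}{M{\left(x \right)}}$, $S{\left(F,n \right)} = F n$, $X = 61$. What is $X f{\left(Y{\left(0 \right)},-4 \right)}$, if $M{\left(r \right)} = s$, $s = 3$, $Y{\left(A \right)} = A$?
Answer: $0$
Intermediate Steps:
$M{\left(r \right)} = 3$
$f{\left(x,k \right)} = - x^{2}$ ($f{\left(x,k \right)} = - 3 \frac{x x}{3} = - 3 x^{2} \cdot \frac{1}{3} = - 3 \frac{x^{2}}{3} = - x^{2}$)
$X f{\left(Y{\left(0 \right)},-4 \right)} = 61 \left(- 0^{2}\right) = 61 \left(\left(-1\right) 0\right) = 61 \cdot 0 = 0$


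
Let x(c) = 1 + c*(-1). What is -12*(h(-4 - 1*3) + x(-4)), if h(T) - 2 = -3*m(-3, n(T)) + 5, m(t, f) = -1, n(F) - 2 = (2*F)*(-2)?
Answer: -180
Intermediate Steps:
n(F) = 2 - 4*F (n(F) = 2 + (2*F)*(-2) = 2 - 4*F)
x(c) = 1 - c
h(T) = 10 (h(T) = 2 + (-3*(-1) + 5) = 2 + (3 + 5) = 2 + 8 = 10)
-12*(h(-4 - 1*3) + x(-4)) = -12*(10 + (1 - 1*(-4))) = -12*(10 + (1 + 4)) = -12*(10 + 5) = -12*15 = -180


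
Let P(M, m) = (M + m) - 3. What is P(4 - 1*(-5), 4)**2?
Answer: 100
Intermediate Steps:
P(M, m) = -3 + M + m
P(4 - 1*(-5), 4)**2 = (-3 + (4 - 1*(-5)) + 4)**2 = (-3 + (4 + 5) + 4)**2 = (-3 + 9 + 4)**2 = 10**2 = 100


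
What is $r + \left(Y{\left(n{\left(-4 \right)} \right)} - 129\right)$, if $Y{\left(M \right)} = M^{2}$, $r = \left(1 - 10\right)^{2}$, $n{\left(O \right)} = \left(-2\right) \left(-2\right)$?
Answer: $-32$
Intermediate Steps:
$n{\left(O \right)} = 4$
$r = 81$ ($r = \left(-9\right)^{2} = 81$)
$r + \left(Y{\left(n{\left(-4 \right)} \right)} - 129\right) = 81 + \left(4^{2} - 129\right) = 81 + \left(16 - 129\right) = 81 - 113 = -32$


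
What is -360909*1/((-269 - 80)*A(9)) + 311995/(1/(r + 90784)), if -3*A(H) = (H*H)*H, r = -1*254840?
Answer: -160770991065887/3141 ≈ -5.1185e+10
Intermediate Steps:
r = -254840
A(H) = -H**3/3 (A(H) = -H*H*H/3 = -H**2*H/3 = -H**3/3)
-360909*1/((-269 - 80)*A(9)) + 311995/(1/(r + 90784)) = -360909*(-1/(243*(-269 - 80))) + 311995/(1/(-254840 + 90784)) = -360909/((-(-349)*729/3)) + 311995/(1/(-164056)) = -360909/((-349*(-243))) + 311995/(-1/164056) = -360909/84807 + 311995*(-164056) = -360909*1/84807 - 51184651720 = -13367/3141 - 51184651720 = -160770991065887/3141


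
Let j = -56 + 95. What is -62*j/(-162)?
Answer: 403/27 ≈ 14.926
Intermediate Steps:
j = 39
-62*j/(-162) = -62*39/(-162) = -2418*(-1/162) = 403/27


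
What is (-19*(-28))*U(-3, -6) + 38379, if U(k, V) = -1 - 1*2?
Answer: 36783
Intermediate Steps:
U(k, V) = -3 (U(k, V) = -1 - 2 = -3)
(-19*(-28))*U(-3, -6) + 38379 = -19*(-28)*(-3) + 38379 = 532*(-3) + 38379 = -1596 + 38379 = 36783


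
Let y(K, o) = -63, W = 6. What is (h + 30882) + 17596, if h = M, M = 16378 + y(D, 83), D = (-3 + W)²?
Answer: 64793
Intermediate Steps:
D = 9 (D = (-3 + 6)² = 3² = 9)
M = 16315 (M = 16378 - 63 = 16315)
h = 16315
(h + 30882) + 17596 = (16315 + 30882) + 17596 = 47197 + 17596 = 64793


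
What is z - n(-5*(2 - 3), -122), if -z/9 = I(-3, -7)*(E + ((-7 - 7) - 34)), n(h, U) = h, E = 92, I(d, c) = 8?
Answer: -3173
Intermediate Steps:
z = -3168 (z = -72*(92 + ((-7 - 7) - 34)) = -72*(92 + (-14 - 34)) = -72*(92 - 48) = -72*44 = -9*352 = -3168)
z - n(-5*(2 - 3), -122) = -3168 - (-5)*(2 - 3) = -3168 - (-5)*(-1) = -3168 - 1*5 = -3168 - 5 = -3173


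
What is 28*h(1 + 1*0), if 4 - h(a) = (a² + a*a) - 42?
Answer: 1232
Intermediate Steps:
h(a) = 46 - 2*a² (h(a) = 4 - ((a² + a*a) - 42) = 4 - ((a² + a²) - 42) = 4 - (2*a² - 42) = 4 - (-42 + 2*a²) = 4 + (42 - 2*a²) = 46 - 2*a²)
28*h(1 + 1*0) = 28*(46 - 2*(1 + 1*0)²) = 28*(46 - 2*(1 + 0)²) = 28*(46 - 2*1²) = 28*(46 - 2*1) = 28*(46 - 2) = 28*44 = 1232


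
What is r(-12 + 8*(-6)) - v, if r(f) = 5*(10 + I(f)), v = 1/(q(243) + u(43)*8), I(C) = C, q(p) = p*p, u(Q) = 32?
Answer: -14826251/59305 ≈ -250.00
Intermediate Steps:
q(p) = p²
v = 1/59305 (v = 1/(243² + 32*8) = 1/(59049 + 256) = 1/59305 ≈ 1.6862e-5)
r(f) = 50 + 5*f (r(f) = 5*(10 + f) = 50 + 5*f)
r(-12 + 8*(-6)) - v = (50 + 5*(-12 + 8*(-6))) - 1*1/59305 = (50 + 5*(-12 - 48)) - 1/59305 = (50 + 5*(-60)) - 1/59305 = (50 - 300) - 1/59305 = -250 - 1/59305 = -14826251/59305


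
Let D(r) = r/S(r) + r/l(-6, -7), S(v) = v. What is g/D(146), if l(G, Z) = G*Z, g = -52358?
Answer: -11697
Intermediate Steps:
D(r) = 1 + r/42 (D(r) = r/r + r/((-6*(-7))) = 1 + r/42)
g/D(146) = -52358/(1 + (1/42)*146) = -52358/(1 + 73/21) = -52358/94/21 = -52358*21/94 = -11697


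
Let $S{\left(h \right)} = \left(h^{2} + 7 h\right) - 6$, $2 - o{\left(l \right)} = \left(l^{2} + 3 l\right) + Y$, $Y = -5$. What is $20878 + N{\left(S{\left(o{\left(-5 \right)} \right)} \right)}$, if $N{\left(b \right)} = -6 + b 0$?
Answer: $20872$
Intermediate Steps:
$o{\left(l \right)} = 7 - l^{2} - 3 l$ ($o{\left(l \right)} = 2 - \left(\left(l^{2} + 3 l\right) - 5\right) = 2 - \left(-5 + l^{2} + 3 l\right) = 7 - l^{2} - 3 l$)
$S{\left(h \right)} = -6 + h^{2} + 7 h$
$N{\left(b \right)} = -6$ ($N{\left(b \right)} = -6 + 0 = -6$)
$20878 + N{\left(S{\left(o{\left(-5 \right)} \right)} \right)} = 20878 - 6 = 20872$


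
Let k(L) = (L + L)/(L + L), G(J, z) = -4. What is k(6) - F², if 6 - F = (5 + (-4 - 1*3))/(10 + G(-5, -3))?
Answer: -352/9 ≈ -39.111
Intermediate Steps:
k(L) = 1 (k(L) = (2*L)/((2*L)) = (2*L)*(1/(2*L)) = 1)
F = 19/3 (F = 6 - (5 + (-4 - 1*3))/(10 - 4) = 6 - (5 + (-4 - 3))/6 = 6 - (5 - 7)/6 = 6 - (-2)/6 = 6 - 1*(-⅓) = 6 + ⅓ = 19/3 ≈ 6.3333)
k(6) - F² = 1 - (19/3)² = 1 - 1*361/9 = 1 - 361/9 = -352/9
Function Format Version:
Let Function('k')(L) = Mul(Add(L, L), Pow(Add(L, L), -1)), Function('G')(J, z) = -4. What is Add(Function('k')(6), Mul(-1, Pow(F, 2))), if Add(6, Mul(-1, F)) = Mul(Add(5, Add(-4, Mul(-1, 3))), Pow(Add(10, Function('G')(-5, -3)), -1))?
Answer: Rational(-352, 9) ≈ -39.111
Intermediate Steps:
Function('k')(L) = 1 (Function('k')(L) = Mul(Mul(2, L), Pow(Mul(2, L), -1)) = Mul(Mul(2, L), Mul(Rational(1, 2), Pow(L, -1))) = 1)
F = Rational(19, 3) (F = Add(6, Mul(-1, Mul(Add(5, Add(-4, Mul(-1, 3))), Pow(Add(10, -4), -1)))) = Add(6, Mul(-1, Mul(Add(5, Add(-4, -3)), Pow(6, -1)))) = Add(6, Mul(-1, Mul(Add(5, -7), Rational(1, 6)))) = Add(6, Mul(-1, Mul(-2, Rational(1, 6)))) = Add(6, Mul(-1, Rational(-1, 3))) = Add(6, Rational(1, 3)) = Rational(19, 3) ≈ 6.3333)
Add(Function('k')(6), Mul(-1, Pow(F, 2))) = Add(1, Mul(-1, Pow(Rational(19, 3), 2))) = Add(1, Mul(-1, Rational(361, 9))) = Add(1, Rational(-361, 9)) = Rational(-352, 9)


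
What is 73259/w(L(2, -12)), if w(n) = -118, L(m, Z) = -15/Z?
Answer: -73259/118 ≈ -620.84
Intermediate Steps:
73259/w(L(2, -12)) = 73259/(-118) = 73259*(-1/118) = -73259/118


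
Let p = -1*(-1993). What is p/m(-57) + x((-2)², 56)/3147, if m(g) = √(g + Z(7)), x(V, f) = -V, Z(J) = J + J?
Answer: -4/3147 - 1993*I*√43/43 ≈ -0.0012711 - 303.93*I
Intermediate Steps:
Z(J) = 2*J
m(g) = √(14 + g) (m(g) = √(g + 2*7) = √(g + 14) = √(14 + g))
p = 1993
p/m(-57) + x((-2)², 56)/3147 = 1993/(√(14 - 57)) - 1*(-2)²/3147 = 1993/(√(-43)) - 1*4*(1/3147) = 1993/((I*√43)) - 4*1/3147 = 1993*(-I*√43/43) - 4/3147 = -1993*I*√43/43 - 4/3147 = -4/3147 - 1993*I*√43/43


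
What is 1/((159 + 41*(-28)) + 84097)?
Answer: 1/83108 ≈ 1.2033e-5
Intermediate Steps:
1/((159 + 41*(-28)) + 84097) = 1/((159 - 1148) + 84097) = 1/(-989 + 84097) = 1/83108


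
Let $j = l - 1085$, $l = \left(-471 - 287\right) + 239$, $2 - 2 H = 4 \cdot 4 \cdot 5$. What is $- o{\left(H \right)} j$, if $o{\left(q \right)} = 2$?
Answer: $3208$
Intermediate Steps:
$H = -39$ ($H = 1 - \frac{4 \cdot 4 \cdot 5}{2} = 1 - \frac{16 \cdot 5}{2} = 1 - 40 = -39$)
$l = -519$ ($l = -758 + 239 = -519$)
$j = -1604$ ($j = -519 - 1085 = -1604$)
$- o{\left(H \right)} j = \left(-1\right) 2 \left(-1604\right) = \left(-2\right) \left(-1604\right) = 3208$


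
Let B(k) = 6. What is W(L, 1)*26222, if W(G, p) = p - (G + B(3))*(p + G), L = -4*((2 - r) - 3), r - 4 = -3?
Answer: -3277750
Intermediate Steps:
r = 1 (r = 4 - 3 = 1)
L = 8 (L = -4*((2 - 1*1) - 3) = -4*((2 - 1) - 3) = -4*(1 - 3) = -4*(-2) = 8)
W(G, p) = p - (6 + G)*(G + p) (W(G, p) = p - (G + 6)*(p + G) = p - (6 + G)*(G + p))
W(L, 1)*26222 = (-1*8² - 6*8 - 5*1 - 1*8*1)*26222 = (-1*64 - 48 - 5 - 8)*26222 = (-64 - 48 - 5 - 8)*26222 = -125*26222 = -3277750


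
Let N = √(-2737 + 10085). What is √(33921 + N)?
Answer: √(33921 + 2*√1837) ≈ 184.41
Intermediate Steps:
N = 2*√1837 (N = √7348 = 2*√1837 ≈ 85.720)
√(33921 + N) = √(33921 + 2*√1837)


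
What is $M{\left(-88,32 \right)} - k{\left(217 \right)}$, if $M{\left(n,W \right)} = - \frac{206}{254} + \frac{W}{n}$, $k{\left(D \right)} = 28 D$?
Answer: $- \frac{8489813}{1397} \approx -6077.2$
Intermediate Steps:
$M{\left(n,W \right)} = - \frac{103}{127} + \frac{W}{n}$ ($M{\left(n,W \right)} = \left(-206\right) \frac{1}{254} + \frac{W}{n} = - \frac{103}{127} + \frac{W}{n}$)
$M{\left(-88,32 \right)} - k{\left(217 \right)} = \left(- \frac{103}{127} + \frac{32}{-88}\right) - 28 \cdot 217 = \left(- \frac{103}{127} + 32 \left(- \frac{1}{88}\right)\right) - 6076 = \left(- \frac{103}{127} - \frac{4}{11}\right) - 6076 = - \frac{1641}{1397} - 6076 = - \frac{8489813}{1397}$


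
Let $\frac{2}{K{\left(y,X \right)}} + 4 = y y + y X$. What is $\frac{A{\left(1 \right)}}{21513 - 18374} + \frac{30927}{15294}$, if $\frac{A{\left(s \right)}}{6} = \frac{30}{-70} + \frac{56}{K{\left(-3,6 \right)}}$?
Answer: $\frac{148489669}{112018354} \approx 1.3256$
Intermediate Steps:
$K{\left(y,X \right)} = \frac{2}{-4 + y^{2} + X y}$ ($K{\left(y,X \right)} = \frac{2}{-4 + \left(y y + y X\right)} = \frac{2}{-4 + \left(y^{2} + X y\right)} = \frac{2}{-4 + y^{2} + X y}$)
$A{\left(s \right)} = - \frac{15306}{7}$ ($A{\left(s \right)} = 6 \left(\frac{30}{-70} + \frac{56}{2 \frac{1}{-4 + \left(-3\right)^{2} + 6 \left(-3\right)}}\right) = 6 \left(30 \left(- \frac{1}{70}\right) + \frac{56}{2 \frac{1}{-4 + 9 - 18}}\right) = 6 \left(- \frac{3}{7} + \frac{56}{2 \frac{1}{-13}}\right) = 6 \left(- \frac{3}{7} + \frac{56}{2 \left(- \frac{1}{13}\right)}\right) = 6 \left(- \frac{3}{7} + \frac{56}{- \frac{2}{13}}\right) = 6 \left(- \frac{3}{7} + 56 \left(- \frac{13}{2}\right)\right) = 6 \left(- \frac{3}{7} - 364\right) = 6 \left(- \frac{2551}{7}\right) = - \frac{15306}{7}$)
$\frac{A{\left(1 \right)}}{21513 - 18374} + \frac{30927}{15294} = - \frac{15306}{7 \left(21513 - 18374\right)} + \frac{30927}{15294} = - \frac{15306}{7 \cdot 3139} + 30927 \cdot \frac{1}{15294} = \left(- \frac{15306}{7}\right) \frac{1}{3139} + \frac{10309}{5098} = - \frac{15306}{21973} + \frac{10309}{5098} = \frac{148489669}{112018354}$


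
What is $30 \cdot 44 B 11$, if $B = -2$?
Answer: $-29040$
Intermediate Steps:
$30 \cdot 44 B 11 = 30 \cdot 44 \left(\left(-2\right) 11\right) = 1320 \left(-22\right) = -29040$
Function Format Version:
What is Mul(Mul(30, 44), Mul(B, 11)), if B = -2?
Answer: -29040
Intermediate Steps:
Mul(Mul(30, 44), Mul(B, 11)) = Mul(Mul(30, 44), Mul(-2, 11)) = Mul(1320, -22) = -29040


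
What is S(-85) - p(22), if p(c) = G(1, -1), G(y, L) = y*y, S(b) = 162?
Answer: 161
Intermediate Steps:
G(y, L) = y²
p(c) = 1 (p(c) = 1² = 1)
S(-85) - p(22) = 162 - 1*1 = 162 - 1 = 161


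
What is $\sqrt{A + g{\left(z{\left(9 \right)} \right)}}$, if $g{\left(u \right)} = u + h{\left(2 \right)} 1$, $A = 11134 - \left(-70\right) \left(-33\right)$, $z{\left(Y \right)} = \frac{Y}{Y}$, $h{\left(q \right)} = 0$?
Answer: $5 \sqrt{353} \approx 93.942$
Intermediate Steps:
$z{\left(Y \right)} = 1$
$A = 8824$ ($A = 11134 - 2310 = 8824$)
$g{\left(u \right)} = u$ ($g{\left(u \right)} = u + 0 \cdot 1 = u + 0 = u$)
$\sqrt{A + g{\left(z{\left(9 \right)} \right)}} = \sqrt{8824 + 1} = \sqrt{8825} = 5 \sqrt{353}$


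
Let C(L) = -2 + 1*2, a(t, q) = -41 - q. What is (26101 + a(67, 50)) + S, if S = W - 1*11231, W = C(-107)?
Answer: 14779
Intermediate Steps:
C(L) = 0 (C(L) = -2 + 2 = 0)
W = 0
S = -11231 (S = 0 - 1*11231 = 0 - 11231 = -11231)
(26101 + a(67, 50)) + S = (26101 + (-41 - 1*50)) - 11231 = (26101 + (-41 - 50)) - 11231 = (26101 - 91) - 11231 = 26010 - 11231 = 14779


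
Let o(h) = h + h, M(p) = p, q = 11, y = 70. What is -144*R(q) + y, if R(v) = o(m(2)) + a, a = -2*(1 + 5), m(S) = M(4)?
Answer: 646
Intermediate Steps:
m(S) = 4
o(h) = 2*h
a = -12 (a = -2*6 = -12)
R(v) = -4 (R(v) = 2*4 - 12 = 8 - 12 = -4)
-144*R(q) + y = -144*(-4) + 70 = 576 + 70 = 646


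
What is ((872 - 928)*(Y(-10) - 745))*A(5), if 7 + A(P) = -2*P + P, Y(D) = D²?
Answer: -433440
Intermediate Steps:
A(P) = -7 - P (A(P) = -7 + (-2*P + P) = -7 - P)
((872 - 928)*(Y(-10) - 745))*A(5) = ((872 - 928)*((-10)² - 745))*(-7 - 1*5) = (-56*(100 - 745))*(-7 - 5) = -56*(-645)*(-12) = 36120*(-12) = -433440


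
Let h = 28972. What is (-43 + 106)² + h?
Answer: 32941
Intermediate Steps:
(-43 + 106)² + h = (-43 + 106)² + 28972 = 63² + 28972 = 3969 + 28972 = 32941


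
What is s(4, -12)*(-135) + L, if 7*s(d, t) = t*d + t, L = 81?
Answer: 8667/7 ≈ 1238.1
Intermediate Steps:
s(d, t) = t/7 + d*t/7 (s(d, t) = (t*d + t)/7 = (d*t + t)/7 = (t + d*t)/7 = t/7 + d*t/7)
s(4, -12)*(-135) + L = ((⅐)*(-12)*(1 + 4))*(-135) + 81 = ((⅐)*(-12)*5)*(-135) + 81 = -60/7*(-135) + 81 = 8100/7 + 81 = 8667/7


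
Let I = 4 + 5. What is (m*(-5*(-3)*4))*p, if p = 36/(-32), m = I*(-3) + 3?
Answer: 1620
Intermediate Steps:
I = 9
m = -24 (m = 9*(-3) + 3 = -27 + 3 = -24)
p = -9/8 (p = 36*(-1/32) = -9/8 ≈ -1.1250)
(m*(-5*(-3)*4))*p = -24*(-5*(-3))*4*(-9/8) = -360*4*(-9/8) = -24*60*(-9/8) = -1440*(-9/8) = 1620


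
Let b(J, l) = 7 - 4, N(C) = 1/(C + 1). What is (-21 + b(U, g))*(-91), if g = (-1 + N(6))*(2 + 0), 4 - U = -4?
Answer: 1638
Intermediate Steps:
U = 8 (U = 4 - 1*(-4) = 4 + 4 = 8)
N(C) = 1/(1 + C)
g = -12/7 (g = (-1 + 1/(1 + 6))*(2 + 0) = (-1 + 1/7)*2 = -6/7*2 = -12/7 ≈ -1.7143)
b(J, l) = 3
(-21 + b(U, g))*(-91) = (-21 + 3)*(-91) = -18*(-91) = 1638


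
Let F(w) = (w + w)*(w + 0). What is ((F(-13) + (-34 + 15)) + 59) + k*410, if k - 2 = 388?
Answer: 160278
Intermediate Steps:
k = 390 (k = 2 + 388 = 390)
F(w) = 2*w**2 (F(w) = (2*w)*w = 2*w**2)
((F(-13) + (-34 + 15)) + 59) + k*410 = ((2*(-13)**2 + (-34 + 15)) + 59) + 390*410 = ((2*169 - 19) + 59) + 159900 = ((338 - 19) + 59) + 159900 = (319 + 59) + 159900 = 378 + 159900 = 160278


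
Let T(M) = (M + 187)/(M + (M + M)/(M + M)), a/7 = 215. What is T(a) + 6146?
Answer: 1542928/251 ≈ 6147.1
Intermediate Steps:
a = 1505 (a = 7*215 = 1505)
T(M) = (187 + M)/(1 + M) (T(M) = (187 + M)/(M + (2*M)/((2*M))) = (187 + M)/(M + (2*M)*(1/(2*M))) = (187 + M)/(M + 1) = (187 + M)/(1 + M))
T(a) + 6146 = (187 + 1505)/(1 + 1505) + 6146 = 1692/1506 + 6146 = (1/1506)*1692 + 6146 = 282/251 + 6146 = 1542928/251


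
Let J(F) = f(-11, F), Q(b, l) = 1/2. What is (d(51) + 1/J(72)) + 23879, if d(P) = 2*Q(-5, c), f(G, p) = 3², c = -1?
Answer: 214921/9 ≈ 23880.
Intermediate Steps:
Q(b, l) = ½
f(G, p) = 9
J(F) = 9
d(P) = 1 (d(P) = 2*(½) = 1)
(d(51) + 1/J(72)) + 23879 = (1 + 1/9) + 23879 = (1 + ⅑) + 23879 = 10/9 + 23879 = 214921/9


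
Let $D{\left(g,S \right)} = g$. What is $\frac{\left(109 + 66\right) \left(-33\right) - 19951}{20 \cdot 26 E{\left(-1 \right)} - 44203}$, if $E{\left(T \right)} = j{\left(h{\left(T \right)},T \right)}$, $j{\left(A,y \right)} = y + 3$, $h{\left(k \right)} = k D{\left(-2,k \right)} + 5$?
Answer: $\frac{25726}{43163} \approx 0.59602$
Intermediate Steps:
$h{\left(k \right)} = 5 - 2 k$ ($h{\left(k \right)} = k \left(-2\right) + 5 = - 2 k + 5 = 5 - 2 k$)
$j{\left(A,y \right)} = 3 + y$
$E{\left(T \right)} = 3 + T$
$\frac{\left(109 + 66\right) \left(-33\right) - 19951}{20 \cdot 26 E{\left(-1 \right)} - 44203} = \frac{\left(109 + 66\right) \left(-33\right) - 19951}{20 \cdot 26 \left(3 - 1\right) - 44203} = \frac{175 \left(-33\right) - 19951}{520 \cdot 2 - 44203} = \frac{-5775 - 19951}{1040 - 44203} = - \frac{25726}{-43163} = \left(-25726\right) \left(- \frac{1}{43163}\right) = \frac{25726}{43163}$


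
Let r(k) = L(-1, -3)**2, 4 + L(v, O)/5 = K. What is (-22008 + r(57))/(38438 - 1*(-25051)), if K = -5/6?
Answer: -771263/2285604 ≈ -0.33744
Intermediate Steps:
K = -5/6 (K = -5*1/6 = -5/6 ≈ -0.83333)
L(v, O) = -145/6 (L(v, O) = -20 + 5*(-5/6) = -20 - 25/6 = -145/6)
r(k) = 21025/36 (r(k) = (-145/6)**2 = 21025/36)
(-22008 + r(57))/(38438 - 1*(-25051)) = (-22008 + 21025/36)/(38438 - 1*(-25051)) = -771263/(36*(38438 + 25051)) = -771263/36/63489 = -771263/36*1/63489 = -771263/2285604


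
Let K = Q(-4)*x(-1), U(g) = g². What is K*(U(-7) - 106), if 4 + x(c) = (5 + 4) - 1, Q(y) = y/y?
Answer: -228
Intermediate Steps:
Q(y) = 1
x(c) = 4 (x(c) = -4 + ((5 + 4) - 1) = -4 + (9 - 1) = -4 + 8 = 4)
K = 4 (K = 1*4 = 4)
K*(U(-7) - 106) = 4*((-7)² - 106) = 4*(49 - 106) = 4*(-57) = -228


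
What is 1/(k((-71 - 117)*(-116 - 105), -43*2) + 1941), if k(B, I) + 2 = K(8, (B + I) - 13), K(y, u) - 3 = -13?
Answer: 1/1929 ≈ 0.00051840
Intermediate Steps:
K(y, u) = -10 (K(y, u) = 3 - 13 = -10)
k(B, I) = -12 (k(B, I) = -2 - 10 = -12)
1/(k((-71 - 117)*(-116 - 105), -43*2) + 1941) = 1/(-12 + 1941) = 1/1929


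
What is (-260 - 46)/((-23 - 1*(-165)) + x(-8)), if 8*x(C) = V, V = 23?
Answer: -2448/1159 ≈ -2.1122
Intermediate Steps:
x(C) = 23/8 (x(C) = (1/8)*23 = 23/8)
(-260 - 46)/((-23 - 1*(-165)) + x(-8)) = (-260 - 46)/((-23 - 1*(-165)) + 23/8) = -306/((-23 + 165) + 23/8) = -306/(142 + 23/8) = -306/1159/8 = -306*8/1159 = -2448/1159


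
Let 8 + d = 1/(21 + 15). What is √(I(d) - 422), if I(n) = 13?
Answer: I*√409 ≈ 20.224*I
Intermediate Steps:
d = -287/36 (d = -8 + 1/(21 + 15) = -8 + 1/36 = -287/36 ≈ -7.9722)
√(I(d) - 422) = √(13 - 422) = √(-409) = I*√409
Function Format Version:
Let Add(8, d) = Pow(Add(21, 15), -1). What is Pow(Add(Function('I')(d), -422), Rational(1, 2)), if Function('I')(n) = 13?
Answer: Mul(I, Pow(409, Rational(1, 2))) ≈ Mul(20.224, I)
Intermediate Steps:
d = Rational(-287, 36) (d = Add(-8, Pow(Add(21, 15), -1)) = Add(-8, Pow(36, -1)) = Add(-8, Rational(1, 36)) = Rational(-287, 36) ≈ -7.9722)
Pow(Add(Function('I')(d), -422), Rational(1, 2)) = Pow(Add(13, -422), Rational(1, 2)) = Pow(-409, Rational(1, 2)) = Mul(I, Pow(409, Rational(1, 2)))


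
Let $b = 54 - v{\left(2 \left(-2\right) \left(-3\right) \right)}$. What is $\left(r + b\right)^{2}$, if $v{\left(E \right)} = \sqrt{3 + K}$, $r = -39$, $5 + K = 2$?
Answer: $225$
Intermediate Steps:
$K = -3$ ($K = -5 + 2 = -3$)
$v{\left(E \right)} = 0$ ($v{\left(E \right)} = \sqrt{3 - 3} = \sqrt{0} = 0$)
$b = 54$ ($b = 54 - 0 = 54 + 0 = 54$)
$\left(r + b\right)^{2} = \left(-39 + 54\right)^{2} = 15^{2} = 225$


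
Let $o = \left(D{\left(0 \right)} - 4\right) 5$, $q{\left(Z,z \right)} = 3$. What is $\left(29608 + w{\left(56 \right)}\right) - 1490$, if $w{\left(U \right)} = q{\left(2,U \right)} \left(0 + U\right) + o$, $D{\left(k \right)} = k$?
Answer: $28266$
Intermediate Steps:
$o = -20$ ($o = \left(0 - 4\right) 5 = \left(-4\right) 5 = -20$)
$w{\left(U \right)} = -20 + 3 U$ ($w{\left(U \right)} = 3 \left(0 + U\right) - 20 = 3 U - 20 = -20 + 3 U$)
$\left(29608 + w{\left(56 \right)}\right) - 1490 = \left(29608 + \left(-20 + 3 \cdot 56\right)\right) - 1490 = \left(29608 + \left(-20 + 168\right)\right) - 1490 = \left(29608 + 148\right) - 1490 = 29756 - 1490 = 28266$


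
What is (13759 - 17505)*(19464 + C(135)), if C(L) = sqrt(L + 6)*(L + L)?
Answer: -72912144 - 1011420*sqrt(141) ≈ -8.4922e+7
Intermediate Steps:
C(L) = 2*L*sqrt(6 + L) (C(L) = sqrt(6 + L)*(2*L) = 2*L*sqrt(6 + L))
(13759 - 17505)*(19464 + C(135)) = (13759 - 17505)*(19464 + 2*135*sqrt(6 + 135)) = -3746*(19464 + 2*135*sqrt(141)) = -3746*(19464 + 270*sqrt(141)) = -72912144 - 1011420*sqrt(141)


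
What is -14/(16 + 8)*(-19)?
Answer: 133/12 ≈ 11.083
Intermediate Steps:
-14/(16 + 8)*(-19) = -14/24*(-19) = -14*1/24*(-19) = -7/12*(-19) = 133/12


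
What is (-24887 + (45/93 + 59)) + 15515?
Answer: -288688/31 ≈ -9312.5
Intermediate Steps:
(-24887 + (45/93 + 59)) + 15515 = (-24887 + ((1/93)*45 + 59)) + 15515 = (-24887 + (15/31 + 59)) + 15515 = (-24887 + 1844/31) + 15515 = -769653/31 + 15515 = -288688/31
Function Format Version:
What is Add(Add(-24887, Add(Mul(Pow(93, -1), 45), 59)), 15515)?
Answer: Rational(-288688, 31) ≈ -9312.5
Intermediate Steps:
Add(Add(-24887, Add(Mul(Pow(93, -1), 45), 59)), 15515) = Add(Add(-24887, Add(Mul(Rational(1, 93), 45), 59)), 15515) = Add(Add(-24887, Add(Rational(15, 31), 59)), 15515) = Add(Add(-24887, Rational(1844, 31)), 15515) = Add(Rational(-769653, 31), 15515) = Rational(-288688, 31)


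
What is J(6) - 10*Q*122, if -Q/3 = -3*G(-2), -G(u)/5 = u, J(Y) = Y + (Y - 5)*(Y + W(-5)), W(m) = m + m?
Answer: -109798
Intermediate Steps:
W(m) = 2*m
J(Y) = Y + (-10 + Y)*(-5 + Y) (J(Y) = Y + (Y - 5)*(Y + 2*(-5)) = Y + (-5 + Y)*(Y - 10) = Y + (-5 + Y)*(-10 + Y) = Y + (-10 + Y)*(-5 + Y))
G(u) = -5*u
Q = 90 (Q = -(-9)*(-5*(-2)) = -(-9)*10 = -3*(-30) = 90)
J(6) - 10*Q*122 = (50 + 6² - 14*6) - 10*90*122 = (50 + 36 - 84) - 900*122 = 2 - 109800 = -109798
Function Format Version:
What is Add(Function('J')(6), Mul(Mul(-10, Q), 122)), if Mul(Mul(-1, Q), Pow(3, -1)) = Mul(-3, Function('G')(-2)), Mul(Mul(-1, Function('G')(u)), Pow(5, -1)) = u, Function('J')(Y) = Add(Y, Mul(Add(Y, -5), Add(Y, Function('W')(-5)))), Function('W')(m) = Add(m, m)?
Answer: -109798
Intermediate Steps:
Function('W')(m) = Mul(2, m)
Function('J')(Y) = Add(Y, Mul(Add(-10, Y), Add(-5, Y))) (Function('J')(Y) = Add(Y, Mul(Add(Y, -5), Add(Y, Mul(2, -5)))) = Add(Y, Mul(Add(-5, Y), Add(Y, -10))) = Add(Y, Mul(Add(-5, Y), Add(-10, Y))) = Add(Y, Mul(Add(-10, Y), Add(-5, Y))))
Function('G')(u) = Mul(-5, u)
Q = 90 (Q = Mul(-3, Mul(-3, Mul(-5, -2))) = Mul(-3, Mul(-3, 10)) = Mul(-3, -30) = 90)
Add(Function('J')(6), Mul(Mul(-10, Q), 122)) = Add(Add(50, Pow(6, 2), Mul(-14, 6)), Mul(Mul(-10, 90), 122)) = Add(Add(50, 36, -84), Mul(-900, 122)) = Add(2, -109800) = -109798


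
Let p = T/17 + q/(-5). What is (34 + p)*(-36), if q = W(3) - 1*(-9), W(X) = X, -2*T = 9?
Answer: -95886/85 ≈ -1128.1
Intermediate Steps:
T = -9/2 (T = -½*9 = -9/2 ≈ -4.5000)
q = 12 (q = 3 - 1*(-9) = 3 + 9 = 12)
p = -453/170 (p = -9/2/17 + 12/(-5) = -9/2*1/17 + 12*(-⅕) = -9/34 - 12/5 = -453/170 ≈ -2.6647)
(34 + p)*(-36) = (34 - 453/170)*(-36) = (5327/170)*(-36) = -95886/85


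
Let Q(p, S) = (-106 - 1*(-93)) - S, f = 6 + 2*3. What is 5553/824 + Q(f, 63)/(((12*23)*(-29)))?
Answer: 11127209/1648824 ≈ 6.7486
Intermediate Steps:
f = 12 (f = 6 + 6 = 12)
Q(p, S) = -13 - S (Q(p, S) = (-106 + 93) - S = -13 - S)
5553/824 + Q(f, 63)/(((12*23)*(-29))) = 5553/824 + (-13 - 1*63)/(((12*23)*(-29))) = 5553*(1/824) + (-13 - 63)/((276*(-29))) = 5553/824 - 76/(-8004) = 5553/824 - 76*(-1/8004) = 5553/824 + 19/2001 = 11127209/1648824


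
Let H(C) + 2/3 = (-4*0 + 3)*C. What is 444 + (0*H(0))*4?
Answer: 444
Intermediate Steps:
H(C) = -2/3 + 3*C (H(C) = -2/3 + (-4*0 + 3)*C = -2/3 + (0 + 3)*C = -2/3 + 3*C)
444 + (0*H(0))*4 = 444 + (0*(-2/3 + 3*0))*4 = 444 + (0*(-2/3 + 0))*4 = 444 + (0*(-2/3))*4 = 444 + 0*4 = 444 + 0 = 444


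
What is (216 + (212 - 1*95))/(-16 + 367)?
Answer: 37/39 ≈ 0.94872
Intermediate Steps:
(216 + (212 - 1*95))/(-16 + 367) = (216 + (212 - 95))/351 = (216 + 117)*(1/351) = 333*(1/351) = 37/39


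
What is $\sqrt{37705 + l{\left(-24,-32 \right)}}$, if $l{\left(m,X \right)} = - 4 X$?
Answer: $\sqrt{37833} \approx 194.51$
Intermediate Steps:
$\sqrt{37705 + l{\left(-24,-32 \right)}} = \sqrt{37705 - -128} = \sqrt{37705 + 128} = \sqrt{37833}$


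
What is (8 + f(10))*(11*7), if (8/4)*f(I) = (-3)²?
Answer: 1925/2 ≈ 962.50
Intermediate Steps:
f(I) = 9/2 (f(I) = (½)*(-3)² = (½)*9 = 9/2)
(8 + f(10))*(11*7) = (8 + 9/2)*(11*7) = (25/2)*77 = 1925/2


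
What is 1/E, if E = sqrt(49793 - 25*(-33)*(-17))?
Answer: sqrt(8942)/17884 ≈ 0.0052875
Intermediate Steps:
E = 2*sqrt(8942) (E = sqrt(49793 + 825*(-17)) = sqrt(49793 - 14025) = sqrt(35768) = 2*sqrt(8942) ≈ 189.12)
1/E = 1/(2*sqrt(8942)) = sqrt(8942)/17884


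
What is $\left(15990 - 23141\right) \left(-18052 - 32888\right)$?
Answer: $364271940$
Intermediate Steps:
$\left(15990 - 23141\right) \left(-18052 - 32888\right) = \left(-7151\right) \left(-50940\right) = 364271940$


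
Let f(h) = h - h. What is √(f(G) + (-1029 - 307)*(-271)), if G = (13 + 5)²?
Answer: 2*√90514 ≈ 601.71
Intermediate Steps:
G = 324 (G = 18² = 324)
f(h) = 0
√(f(G) + (-1029 - 307)*(-271)) = √(0 + (-1029 - 307)*(-271)) = √(0 - 1336*(-271)) = √(0 + 362056) = √362056 = 2*√90514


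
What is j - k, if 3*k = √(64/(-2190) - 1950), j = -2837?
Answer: -2837 - I*√2338133790/3285 ≈ -2837.0 - 14.72*I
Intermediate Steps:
k = I*√2338133790/3285 (k = √(64/(-2190) - 1950)/3 = √(64*(-1/2190) - 1950)/3 = √(-32/1095 - 1950)/3 = √(-2135282/1095)/3 = (I*√2338133790/1095)/3 = I*√2338133790/3285 ≈ 14.72*I)
j - k = -2837 - I*√2338133790/3285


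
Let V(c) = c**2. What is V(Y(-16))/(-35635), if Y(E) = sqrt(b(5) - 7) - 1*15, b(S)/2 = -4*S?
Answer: -178/35635 + 6*I*sqrt(47)/7127 ≈ -0.0049951 + 0.0057716*I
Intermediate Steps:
b(S) = -8*S (b(S) = 2*(-4*S) = -8*S)
Y(E) = -15 + I*sqrt(47) (Y(E) = sqrt(-8*5 - 7) - 1*15 = sqrt(-40 - 7) - 15 = sqrt(-47) - 15 = I*sqrt(47) - 15 = -15 + I*sqrt(47))
V(Y(-16))/(-35635) = (-15 + I*sqrt(47))**2/(-35635) = (-15 + I*sqrt(47))**2*(-1/35635) = -(-15 + I*sqrt(47))**2/35635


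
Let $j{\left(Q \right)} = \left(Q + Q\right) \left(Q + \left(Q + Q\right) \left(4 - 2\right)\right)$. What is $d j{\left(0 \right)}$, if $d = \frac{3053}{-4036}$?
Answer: $0$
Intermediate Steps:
$d = - \frac{3053}{4036}$ ($d = 3053 \left(- \frac{1}{4036}\right) = - \frac{3053}{4036} \approx -0.75644$)
$j{\left(Q \right)} = 10 Q^{2}$ ($j{\left(Q \right)} = 2 Q \left(Q + 2 Q 2\right) = 2 Q \left(Q + 4 Q\right) = 2 Q 5 Q = 10 Q^{2}$)
$d j{\left(0 \right)} = - \frac{3053 \cdot 10 \cdot 0^{2}}{4036} = - \frac{3053 \cdot 10 \cdot 0}{4036} = \left(- \frac{3053}{4036}\right) 0 = 0$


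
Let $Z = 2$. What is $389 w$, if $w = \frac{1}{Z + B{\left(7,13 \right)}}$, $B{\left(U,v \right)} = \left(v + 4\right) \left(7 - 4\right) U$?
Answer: $\frac{389}{359} \approx 1.0836$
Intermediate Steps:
$B{\left(U,v \right)} = U \left(12 + 3 v\right)$ ($B{\left(U,v \right)} = \left(4 + v\right) 3 U = \left(12 + 3 v\right) U = U \left(12 + 3 v\right)$)
$w = \frac{1}{359}$ ($w = \frac{1}{2 + 3 \cdot 7 \left(4 + 13\right)} = \frac{1}{2 + 3 \cdot 7 \cdot 17} = \frac{1}{2 + 357} = \frac{1}{359} \approx 0.0027855$)
$389 w = 389 \cdot \frac{1}{359} = \frac{389}{359}$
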